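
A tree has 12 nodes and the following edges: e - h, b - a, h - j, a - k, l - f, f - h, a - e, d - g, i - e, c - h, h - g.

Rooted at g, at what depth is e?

2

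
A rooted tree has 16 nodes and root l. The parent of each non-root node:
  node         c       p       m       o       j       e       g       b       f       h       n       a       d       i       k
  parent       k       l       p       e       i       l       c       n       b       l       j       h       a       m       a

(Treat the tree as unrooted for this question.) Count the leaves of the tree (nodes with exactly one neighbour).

4

The leaves are d, f, g, o.
That is 4 leaves.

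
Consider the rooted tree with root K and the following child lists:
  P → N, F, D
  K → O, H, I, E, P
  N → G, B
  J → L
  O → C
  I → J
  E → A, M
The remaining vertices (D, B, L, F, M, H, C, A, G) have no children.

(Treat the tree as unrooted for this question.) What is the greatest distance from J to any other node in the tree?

5

The node farthest from J is B (G also at distance 5), via J-I-K-P-N-B — 5 edges.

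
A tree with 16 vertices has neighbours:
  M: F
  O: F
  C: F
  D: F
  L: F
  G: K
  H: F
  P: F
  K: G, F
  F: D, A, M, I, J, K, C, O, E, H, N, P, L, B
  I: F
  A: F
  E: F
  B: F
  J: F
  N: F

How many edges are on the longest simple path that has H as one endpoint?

3

A farthest node from H is G.
The path H–F–K–G has 3 edges.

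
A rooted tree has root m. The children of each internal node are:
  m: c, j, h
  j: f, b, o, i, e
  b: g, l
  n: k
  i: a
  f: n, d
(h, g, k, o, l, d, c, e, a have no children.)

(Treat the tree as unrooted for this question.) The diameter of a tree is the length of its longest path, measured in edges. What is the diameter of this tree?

BFS from k reaches a last, at distance 5; BFS from a confirms no node is farther.
Path: k – n – f – j – i – a.

5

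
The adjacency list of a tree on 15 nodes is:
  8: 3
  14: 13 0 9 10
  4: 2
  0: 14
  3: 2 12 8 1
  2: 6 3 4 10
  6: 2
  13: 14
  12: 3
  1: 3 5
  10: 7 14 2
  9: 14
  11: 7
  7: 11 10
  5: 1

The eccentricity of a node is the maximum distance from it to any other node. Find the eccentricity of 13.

A farthest node from 13 is 5.
The path 13 – 14 – 10 – 2 – 3 – 1 – 5 has 6 edges.

6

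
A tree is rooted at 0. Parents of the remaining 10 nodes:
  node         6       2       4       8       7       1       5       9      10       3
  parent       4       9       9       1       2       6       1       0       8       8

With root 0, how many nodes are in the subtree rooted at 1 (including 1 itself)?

5

Descendants of 1 (including itself): 1, 5, 8, 3, 10. That's 5.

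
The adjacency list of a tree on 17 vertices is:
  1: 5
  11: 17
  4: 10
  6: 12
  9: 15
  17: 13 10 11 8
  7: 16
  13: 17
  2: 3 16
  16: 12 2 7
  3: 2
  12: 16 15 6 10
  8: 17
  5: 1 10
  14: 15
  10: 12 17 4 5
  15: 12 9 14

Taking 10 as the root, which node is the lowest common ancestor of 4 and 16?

10

Ancestors of 4 (toward the root): 4, 10.
Ancestors of 16: 16, 12, 10.
The deepest node appearing in both lists is 10.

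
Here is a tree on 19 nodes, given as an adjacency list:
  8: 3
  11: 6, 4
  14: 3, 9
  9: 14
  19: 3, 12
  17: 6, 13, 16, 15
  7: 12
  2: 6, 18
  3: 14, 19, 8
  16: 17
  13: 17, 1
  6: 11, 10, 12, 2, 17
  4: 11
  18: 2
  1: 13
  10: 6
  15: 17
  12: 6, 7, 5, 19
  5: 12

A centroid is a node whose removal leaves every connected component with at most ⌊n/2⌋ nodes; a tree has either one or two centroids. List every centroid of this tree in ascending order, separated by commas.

6

If 6 is removed the pieces have sizes 8, 5, 2, 2, 1, all ≤ ⌊19/2⌋ = 9.
Every other node leaves some component of size > 9, so the centroid is unique.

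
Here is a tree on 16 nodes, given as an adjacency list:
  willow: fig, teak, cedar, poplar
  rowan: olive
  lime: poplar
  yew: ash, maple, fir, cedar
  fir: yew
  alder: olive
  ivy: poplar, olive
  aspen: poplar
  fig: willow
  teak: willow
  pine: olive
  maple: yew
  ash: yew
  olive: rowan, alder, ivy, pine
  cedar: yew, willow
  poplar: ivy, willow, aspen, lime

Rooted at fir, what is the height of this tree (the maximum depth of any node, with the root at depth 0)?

The longest root-to-leaf path is fir–yew–cedar–willow–poplar–ivy–olive–pine (7 edges).

7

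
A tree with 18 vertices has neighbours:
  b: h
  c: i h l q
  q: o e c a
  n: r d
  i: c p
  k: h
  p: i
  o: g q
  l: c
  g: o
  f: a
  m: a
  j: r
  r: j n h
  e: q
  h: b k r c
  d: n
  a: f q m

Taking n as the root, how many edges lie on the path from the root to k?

3

Path from n to k: n → r → h → k, which has 3 edges.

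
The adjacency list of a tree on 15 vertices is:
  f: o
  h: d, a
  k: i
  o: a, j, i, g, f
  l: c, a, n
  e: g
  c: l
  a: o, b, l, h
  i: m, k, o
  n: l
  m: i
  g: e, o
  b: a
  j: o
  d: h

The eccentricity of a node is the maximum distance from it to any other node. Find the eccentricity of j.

A farthest node from j is n (c, d also at distance 4).
The path j–o–a–l–n has 4 edges.

4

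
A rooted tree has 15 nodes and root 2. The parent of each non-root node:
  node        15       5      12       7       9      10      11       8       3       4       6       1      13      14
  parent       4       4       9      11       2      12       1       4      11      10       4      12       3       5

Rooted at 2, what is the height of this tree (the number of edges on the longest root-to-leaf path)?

The longest root-to-leaf path is 2 – 9 – 12 – 1 – 11 – 3 – 13 (6 edges).

6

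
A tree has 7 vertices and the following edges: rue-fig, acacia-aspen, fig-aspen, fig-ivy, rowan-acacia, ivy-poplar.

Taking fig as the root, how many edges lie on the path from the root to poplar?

2

Climbing from poplar to the root: poplar–ivy–fig. That's 2 steps.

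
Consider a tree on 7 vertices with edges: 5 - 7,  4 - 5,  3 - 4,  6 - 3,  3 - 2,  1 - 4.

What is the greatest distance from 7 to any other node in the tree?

Distances from 7 peak at 4, attained at 6 (2 also at distance 4).
7–5–4–3–6

4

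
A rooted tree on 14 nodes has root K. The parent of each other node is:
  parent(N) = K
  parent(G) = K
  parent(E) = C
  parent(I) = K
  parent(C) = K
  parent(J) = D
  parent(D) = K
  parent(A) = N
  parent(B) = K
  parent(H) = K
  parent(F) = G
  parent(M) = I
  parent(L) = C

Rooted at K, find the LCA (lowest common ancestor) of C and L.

C

C's ancestor chain is C, K and L's is L, C, K; they first meet at C.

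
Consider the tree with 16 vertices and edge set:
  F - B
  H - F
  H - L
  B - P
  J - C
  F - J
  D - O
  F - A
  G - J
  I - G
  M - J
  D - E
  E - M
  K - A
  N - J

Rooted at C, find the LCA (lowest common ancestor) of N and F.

Ancestors of N (toward the root): N, J, C.
Ancestors of F: F, J, C.
The deepest node appearing in both lists is J.

J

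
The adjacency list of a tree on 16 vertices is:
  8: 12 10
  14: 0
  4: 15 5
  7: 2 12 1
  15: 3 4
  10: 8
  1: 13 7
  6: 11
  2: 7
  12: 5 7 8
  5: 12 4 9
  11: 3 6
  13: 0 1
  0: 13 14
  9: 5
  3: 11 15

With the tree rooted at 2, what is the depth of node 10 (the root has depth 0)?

4

Path from 2 to 10: 2 → 7 → 12 → 8 → 10, which has 4 edges.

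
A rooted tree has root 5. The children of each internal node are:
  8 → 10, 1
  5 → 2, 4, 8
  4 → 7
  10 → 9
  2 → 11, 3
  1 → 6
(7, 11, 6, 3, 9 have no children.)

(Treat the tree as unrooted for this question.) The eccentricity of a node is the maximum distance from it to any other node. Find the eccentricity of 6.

5

The node farthest from 6 is 7 (11, 3 also at distance 5), via 6-1-8-5-4-7 — 5 edges.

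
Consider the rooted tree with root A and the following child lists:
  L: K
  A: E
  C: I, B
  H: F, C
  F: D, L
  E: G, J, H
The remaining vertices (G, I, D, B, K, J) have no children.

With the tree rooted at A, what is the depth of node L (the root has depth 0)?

4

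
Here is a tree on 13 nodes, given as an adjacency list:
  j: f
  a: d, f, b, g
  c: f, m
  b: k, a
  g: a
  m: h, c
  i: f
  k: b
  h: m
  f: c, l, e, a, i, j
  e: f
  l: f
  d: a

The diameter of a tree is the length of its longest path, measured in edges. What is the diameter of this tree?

Starting from h, a farthest node is k at distance 6.
One longest path: h–m–c–f–a–b–k.
So the diameter is 6.

6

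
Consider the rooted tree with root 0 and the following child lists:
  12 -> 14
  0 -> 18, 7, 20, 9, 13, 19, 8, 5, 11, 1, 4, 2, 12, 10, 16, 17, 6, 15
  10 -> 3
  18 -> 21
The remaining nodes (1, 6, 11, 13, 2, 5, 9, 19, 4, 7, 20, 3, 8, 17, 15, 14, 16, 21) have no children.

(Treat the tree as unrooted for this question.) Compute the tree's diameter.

BFS from 14 reaches 21 last, at distance 4; BFS from 21 confirms no node is farther.
Path: 14–12–0–18–21.

4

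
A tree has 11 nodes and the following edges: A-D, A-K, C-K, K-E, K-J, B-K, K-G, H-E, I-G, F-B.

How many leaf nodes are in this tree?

6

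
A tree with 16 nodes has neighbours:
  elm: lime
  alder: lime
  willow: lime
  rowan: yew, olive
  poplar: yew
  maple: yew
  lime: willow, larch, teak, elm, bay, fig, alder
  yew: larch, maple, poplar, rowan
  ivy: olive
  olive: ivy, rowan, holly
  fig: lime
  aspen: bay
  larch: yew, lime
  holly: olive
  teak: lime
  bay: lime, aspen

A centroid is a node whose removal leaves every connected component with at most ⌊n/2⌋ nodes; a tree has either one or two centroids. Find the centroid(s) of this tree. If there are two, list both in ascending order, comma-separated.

Removing larch splits the tree into components of sizes 8, 7; the largest is 8 ≤ ⌊16/2⌋ = 8.
lime is adjacent to larch and is also a centroid (the largest component after removing it is likewise 8).

larch, lime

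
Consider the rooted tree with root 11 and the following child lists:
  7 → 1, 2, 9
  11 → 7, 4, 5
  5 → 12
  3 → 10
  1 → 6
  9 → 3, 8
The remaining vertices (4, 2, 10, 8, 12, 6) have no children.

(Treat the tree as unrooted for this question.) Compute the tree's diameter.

BFS from 12 reaches 10 last, at distance 6; BFS from 10 confirms no node is farther.
Path: 12 – 5 – 11 – 7 – 9 – 3 – 10.

6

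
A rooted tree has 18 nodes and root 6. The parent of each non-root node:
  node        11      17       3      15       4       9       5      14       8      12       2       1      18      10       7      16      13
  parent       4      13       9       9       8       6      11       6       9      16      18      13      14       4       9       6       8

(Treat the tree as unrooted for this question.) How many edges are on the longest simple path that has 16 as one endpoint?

6

The node farthest from 16 is 5, via 16–6–9–8–4–11–5 — 6 edges.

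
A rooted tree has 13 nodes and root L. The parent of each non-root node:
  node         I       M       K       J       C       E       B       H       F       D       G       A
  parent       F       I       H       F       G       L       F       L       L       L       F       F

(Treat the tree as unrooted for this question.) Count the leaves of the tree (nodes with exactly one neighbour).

Degree-1 nodes: A, B, C, D, E, J, K, M — 8 of them.

8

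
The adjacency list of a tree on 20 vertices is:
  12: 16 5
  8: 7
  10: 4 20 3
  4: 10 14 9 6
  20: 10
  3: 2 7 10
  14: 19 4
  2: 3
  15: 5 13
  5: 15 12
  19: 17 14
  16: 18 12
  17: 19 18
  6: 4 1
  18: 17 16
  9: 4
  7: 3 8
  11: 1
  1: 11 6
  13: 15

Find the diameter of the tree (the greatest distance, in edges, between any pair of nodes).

13

A longest path is 13–15–5–12–16–18–17–19–14–4–10–3–7–8, with 13 edges.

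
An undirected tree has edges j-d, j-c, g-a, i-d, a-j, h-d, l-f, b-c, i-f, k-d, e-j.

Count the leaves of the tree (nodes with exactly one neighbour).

6

Exactly 6 nodes have a single neighbour: b, e, g, h, k, l.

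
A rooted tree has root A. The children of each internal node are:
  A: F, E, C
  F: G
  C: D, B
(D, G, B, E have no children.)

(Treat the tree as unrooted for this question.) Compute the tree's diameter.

BFS from B reaches G last, at distance 4; BFS from G confirms no node is farther.
Path: B–C–A–F–G.

4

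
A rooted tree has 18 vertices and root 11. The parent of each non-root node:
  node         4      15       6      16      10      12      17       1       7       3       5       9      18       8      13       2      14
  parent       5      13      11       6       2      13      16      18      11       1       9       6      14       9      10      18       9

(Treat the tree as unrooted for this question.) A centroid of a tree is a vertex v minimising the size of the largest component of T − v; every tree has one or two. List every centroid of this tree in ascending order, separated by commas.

9, 14

If 9 is removed the pieces have sizes 9, 5, 2, 1, all ≤ ⌊18/2⌋ = 9.
Its neighbour 14 also leaves a largest component of size 9, so both are centroids.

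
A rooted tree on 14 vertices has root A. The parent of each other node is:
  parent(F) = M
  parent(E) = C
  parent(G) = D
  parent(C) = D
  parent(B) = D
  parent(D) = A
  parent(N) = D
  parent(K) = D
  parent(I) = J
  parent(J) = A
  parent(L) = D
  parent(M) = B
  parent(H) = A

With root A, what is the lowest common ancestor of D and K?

D

D's ancestor chain is D, A and K's is K, D, A; they first meet at D.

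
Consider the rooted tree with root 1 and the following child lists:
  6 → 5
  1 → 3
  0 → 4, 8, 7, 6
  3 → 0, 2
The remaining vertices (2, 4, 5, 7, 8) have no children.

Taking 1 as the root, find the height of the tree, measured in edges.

The longest root-to-leaf path is 1 → 3 → 0 → 6 → 5 (4 edges).

4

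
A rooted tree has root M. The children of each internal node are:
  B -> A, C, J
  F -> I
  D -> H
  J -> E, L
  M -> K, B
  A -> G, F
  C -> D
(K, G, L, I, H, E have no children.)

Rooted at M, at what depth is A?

2

M → B → A — 2 edges.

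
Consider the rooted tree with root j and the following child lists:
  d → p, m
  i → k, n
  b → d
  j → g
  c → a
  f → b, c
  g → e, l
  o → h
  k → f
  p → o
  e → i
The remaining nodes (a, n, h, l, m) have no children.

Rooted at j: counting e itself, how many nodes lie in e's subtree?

13

e's subtree: {e, i, k, n, f, c, b, a, d, p, m, o, h}, size 13.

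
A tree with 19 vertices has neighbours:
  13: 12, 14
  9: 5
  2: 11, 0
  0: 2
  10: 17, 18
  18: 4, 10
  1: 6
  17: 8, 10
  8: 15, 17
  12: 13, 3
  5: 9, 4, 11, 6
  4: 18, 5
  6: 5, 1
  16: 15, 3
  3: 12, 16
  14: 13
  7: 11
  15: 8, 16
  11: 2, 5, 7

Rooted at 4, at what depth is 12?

4 – 18 – 10 – 17 – 8 – 15 – 16 – 3 – 12 — 8 edges.

8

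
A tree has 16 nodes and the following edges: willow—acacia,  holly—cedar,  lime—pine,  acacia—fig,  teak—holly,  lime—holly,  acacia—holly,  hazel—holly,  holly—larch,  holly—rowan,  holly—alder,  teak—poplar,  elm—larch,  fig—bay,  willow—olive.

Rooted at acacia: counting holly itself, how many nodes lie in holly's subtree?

11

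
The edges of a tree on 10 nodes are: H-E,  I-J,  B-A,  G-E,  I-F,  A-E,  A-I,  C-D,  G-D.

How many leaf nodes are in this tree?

The leaves are B, C, F, H, J.
That is 5 leaves.

5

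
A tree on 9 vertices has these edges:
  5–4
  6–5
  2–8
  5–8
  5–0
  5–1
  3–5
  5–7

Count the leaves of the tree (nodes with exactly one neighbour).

7

Exactly 7 nodes have a single neighbour: 0, 1, 2, 3, 4, 6, 7.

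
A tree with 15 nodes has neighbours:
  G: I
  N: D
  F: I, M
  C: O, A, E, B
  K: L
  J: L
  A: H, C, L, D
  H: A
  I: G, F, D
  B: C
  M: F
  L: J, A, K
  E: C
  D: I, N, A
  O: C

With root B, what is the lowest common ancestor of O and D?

Path O→root: O C B; path D→root: D A C B.
First common node: C.

C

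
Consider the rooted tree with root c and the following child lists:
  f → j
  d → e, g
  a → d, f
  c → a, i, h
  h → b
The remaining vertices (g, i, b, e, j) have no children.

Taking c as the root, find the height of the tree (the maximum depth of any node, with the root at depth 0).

3

e sits deepest: c – a – d – e — 3 edges from the root.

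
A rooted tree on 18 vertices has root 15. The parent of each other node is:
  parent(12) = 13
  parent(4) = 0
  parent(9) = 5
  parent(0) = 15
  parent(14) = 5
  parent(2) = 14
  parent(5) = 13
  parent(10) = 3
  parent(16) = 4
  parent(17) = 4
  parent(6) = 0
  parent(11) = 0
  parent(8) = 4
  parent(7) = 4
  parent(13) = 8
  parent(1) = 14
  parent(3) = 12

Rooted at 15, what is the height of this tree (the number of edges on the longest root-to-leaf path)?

7

1 sits deepest: 15 → 0 → 4 → 8 → 13 → 5 → 14 → 1 — 7 edges from the root.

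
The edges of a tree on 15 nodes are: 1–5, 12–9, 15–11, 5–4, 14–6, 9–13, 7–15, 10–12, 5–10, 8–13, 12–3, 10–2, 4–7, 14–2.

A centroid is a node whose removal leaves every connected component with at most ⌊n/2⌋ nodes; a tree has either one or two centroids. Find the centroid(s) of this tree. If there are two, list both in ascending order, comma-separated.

10

Delete 10: the remaining components have sizes 6, 5, 3. Max 6 ≤ 7, so 10 is a centroid.
No neighbour of 10 does as well, so 10 is the unique centroid.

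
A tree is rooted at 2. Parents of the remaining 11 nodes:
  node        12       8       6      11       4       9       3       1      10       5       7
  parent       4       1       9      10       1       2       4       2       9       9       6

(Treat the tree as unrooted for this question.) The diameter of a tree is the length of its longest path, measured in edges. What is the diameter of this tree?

Starting from 3, a farthest node is 7 at distance 6.
One longest path: 3 – 4 – 1 – 2 – 9 – 6 – 7.
So the diameter is 6.

6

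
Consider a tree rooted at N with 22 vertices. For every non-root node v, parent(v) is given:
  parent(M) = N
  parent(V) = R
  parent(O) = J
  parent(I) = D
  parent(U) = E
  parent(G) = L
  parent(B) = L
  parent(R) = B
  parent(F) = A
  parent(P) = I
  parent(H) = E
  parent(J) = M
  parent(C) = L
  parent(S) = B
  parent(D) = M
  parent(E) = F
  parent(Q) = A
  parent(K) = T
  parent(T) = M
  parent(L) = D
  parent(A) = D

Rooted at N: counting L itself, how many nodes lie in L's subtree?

7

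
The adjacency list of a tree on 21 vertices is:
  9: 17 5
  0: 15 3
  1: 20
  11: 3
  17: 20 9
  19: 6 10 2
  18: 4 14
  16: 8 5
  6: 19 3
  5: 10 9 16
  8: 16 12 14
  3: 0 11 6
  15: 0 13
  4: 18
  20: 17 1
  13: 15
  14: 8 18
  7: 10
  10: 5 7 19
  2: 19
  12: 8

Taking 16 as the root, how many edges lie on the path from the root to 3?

Path from 16 to 3: 16 – 5 – 10 – 19 – 6 – 3, which has 5 edges.

5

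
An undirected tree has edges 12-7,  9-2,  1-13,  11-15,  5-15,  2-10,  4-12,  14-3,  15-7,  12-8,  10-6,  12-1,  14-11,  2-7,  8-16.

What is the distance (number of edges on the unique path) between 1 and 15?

3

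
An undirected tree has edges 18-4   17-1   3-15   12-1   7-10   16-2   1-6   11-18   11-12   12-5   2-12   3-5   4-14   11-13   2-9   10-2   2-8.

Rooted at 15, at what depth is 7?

15 – 3 – 5 – 12 – 2 – 10 – 7 — 6 edges.

6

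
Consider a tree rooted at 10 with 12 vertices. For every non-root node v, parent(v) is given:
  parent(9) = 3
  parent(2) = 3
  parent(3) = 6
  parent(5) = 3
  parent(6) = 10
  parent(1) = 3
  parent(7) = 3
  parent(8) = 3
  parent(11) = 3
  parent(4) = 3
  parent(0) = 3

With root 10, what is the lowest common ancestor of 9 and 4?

Path 9→root: 9 3 6 10; path 4→root: 4 3 6 10.
First common node: 3.

3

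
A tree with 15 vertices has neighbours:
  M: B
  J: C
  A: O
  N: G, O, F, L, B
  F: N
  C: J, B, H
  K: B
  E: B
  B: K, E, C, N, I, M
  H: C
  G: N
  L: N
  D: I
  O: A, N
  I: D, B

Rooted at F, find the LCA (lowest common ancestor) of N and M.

N

Ancestors of N (toward the root): N, F.
Ancestors of M: M, B, N, F.
The deepest node appearing in both lists is N.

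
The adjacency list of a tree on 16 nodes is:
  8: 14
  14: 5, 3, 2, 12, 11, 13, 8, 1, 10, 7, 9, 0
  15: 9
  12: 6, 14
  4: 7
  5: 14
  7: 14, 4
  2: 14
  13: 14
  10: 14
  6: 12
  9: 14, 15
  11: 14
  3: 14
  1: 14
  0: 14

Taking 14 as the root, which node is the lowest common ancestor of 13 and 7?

Path 13→root: 13 14; path 7→root: 7 14.
First common node: 14.

14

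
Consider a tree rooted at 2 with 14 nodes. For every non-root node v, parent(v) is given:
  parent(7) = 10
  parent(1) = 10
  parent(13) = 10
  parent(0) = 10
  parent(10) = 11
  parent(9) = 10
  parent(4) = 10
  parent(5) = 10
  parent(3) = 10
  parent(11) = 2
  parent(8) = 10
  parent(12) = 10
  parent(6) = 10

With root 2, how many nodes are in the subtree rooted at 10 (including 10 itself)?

12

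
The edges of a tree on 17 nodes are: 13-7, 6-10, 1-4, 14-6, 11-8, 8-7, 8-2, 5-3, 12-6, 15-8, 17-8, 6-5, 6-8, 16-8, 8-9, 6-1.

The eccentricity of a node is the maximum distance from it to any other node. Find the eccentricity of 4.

Distances from 4 peak at 5, attained at 13.
4–1–6–8–7–13

5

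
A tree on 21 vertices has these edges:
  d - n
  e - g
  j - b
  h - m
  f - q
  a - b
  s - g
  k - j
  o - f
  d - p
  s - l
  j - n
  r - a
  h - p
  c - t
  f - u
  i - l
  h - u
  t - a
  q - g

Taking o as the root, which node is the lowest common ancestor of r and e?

f

Path r→root: r a b j n d p h u f o; path e→root: e g q f o.
First common node: f.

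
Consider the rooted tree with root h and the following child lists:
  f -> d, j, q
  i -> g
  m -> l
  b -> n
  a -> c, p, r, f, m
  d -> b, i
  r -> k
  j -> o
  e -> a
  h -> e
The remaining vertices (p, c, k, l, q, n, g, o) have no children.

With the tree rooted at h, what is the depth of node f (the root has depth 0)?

3

h – e – a – f — 3 edges.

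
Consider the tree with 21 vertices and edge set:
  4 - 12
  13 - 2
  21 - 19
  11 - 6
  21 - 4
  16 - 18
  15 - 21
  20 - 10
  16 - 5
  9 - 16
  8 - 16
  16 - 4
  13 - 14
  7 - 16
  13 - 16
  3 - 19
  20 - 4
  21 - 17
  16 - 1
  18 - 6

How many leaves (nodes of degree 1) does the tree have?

13

Exactly 13 nodes have a single neighbour: 1, 2, 3, 5, 7, 8, 9, 10, 11, 12, 14, 15, 17.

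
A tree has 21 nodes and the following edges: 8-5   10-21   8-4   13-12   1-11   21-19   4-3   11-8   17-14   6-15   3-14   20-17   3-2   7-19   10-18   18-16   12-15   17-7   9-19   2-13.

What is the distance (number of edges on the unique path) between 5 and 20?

6

5 – 8 – 4 – 3 – 14 – 17 – 20: 6 edges.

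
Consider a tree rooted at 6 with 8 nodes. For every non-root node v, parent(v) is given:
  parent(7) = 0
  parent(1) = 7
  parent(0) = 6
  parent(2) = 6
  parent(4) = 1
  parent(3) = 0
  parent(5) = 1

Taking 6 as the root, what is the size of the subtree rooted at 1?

The subtree rooted at 1 contains: 1, 5, 4 — 3 nodes.

3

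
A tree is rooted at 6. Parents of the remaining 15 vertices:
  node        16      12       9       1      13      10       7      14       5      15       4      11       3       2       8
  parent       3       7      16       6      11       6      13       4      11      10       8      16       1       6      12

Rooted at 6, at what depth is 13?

5

6 → 1 → 3 → 16 → 11 → 13 — 5 edges.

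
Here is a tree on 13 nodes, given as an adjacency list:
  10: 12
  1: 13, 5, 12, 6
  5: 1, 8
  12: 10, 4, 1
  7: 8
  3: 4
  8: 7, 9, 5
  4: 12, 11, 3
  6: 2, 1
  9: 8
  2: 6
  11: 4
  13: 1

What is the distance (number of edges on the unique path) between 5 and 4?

3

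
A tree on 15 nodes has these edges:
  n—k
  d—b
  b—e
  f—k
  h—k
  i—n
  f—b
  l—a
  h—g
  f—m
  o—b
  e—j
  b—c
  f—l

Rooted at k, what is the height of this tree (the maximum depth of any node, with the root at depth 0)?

4

A deepest node is j, reached by k–f–b–e–j.
That path has 4 edges, so the height is 4.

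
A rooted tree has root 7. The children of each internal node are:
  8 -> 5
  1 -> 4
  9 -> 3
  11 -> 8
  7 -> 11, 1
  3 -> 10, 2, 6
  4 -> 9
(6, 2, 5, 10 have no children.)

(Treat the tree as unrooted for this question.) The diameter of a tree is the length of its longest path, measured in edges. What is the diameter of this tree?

BFS from 6 reaches 5 last, at distance 8; BFS from 5 confirms no node is farther.
Path: 6 – 3 – 9 – 4 – 1 – 7 – 11 – 8 – 5.

8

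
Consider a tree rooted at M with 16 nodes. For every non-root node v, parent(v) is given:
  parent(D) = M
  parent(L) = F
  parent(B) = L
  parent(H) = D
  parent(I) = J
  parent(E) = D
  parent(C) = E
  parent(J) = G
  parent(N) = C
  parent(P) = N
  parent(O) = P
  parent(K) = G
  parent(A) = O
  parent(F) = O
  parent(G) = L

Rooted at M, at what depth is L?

8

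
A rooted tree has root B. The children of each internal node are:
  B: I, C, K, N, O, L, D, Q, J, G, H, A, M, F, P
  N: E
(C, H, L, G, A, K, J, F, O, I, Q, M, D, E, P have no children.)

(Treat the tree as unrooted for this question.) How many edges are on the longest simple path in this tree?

A longest path is E - N - B - G, with 3 edges.

3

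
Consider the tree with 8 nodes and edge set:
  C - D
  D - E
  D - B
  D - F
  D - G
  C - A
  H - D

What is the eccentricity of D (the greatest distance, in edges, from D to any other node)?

2

Distances from D peak at 2, attained at A.
D – C – A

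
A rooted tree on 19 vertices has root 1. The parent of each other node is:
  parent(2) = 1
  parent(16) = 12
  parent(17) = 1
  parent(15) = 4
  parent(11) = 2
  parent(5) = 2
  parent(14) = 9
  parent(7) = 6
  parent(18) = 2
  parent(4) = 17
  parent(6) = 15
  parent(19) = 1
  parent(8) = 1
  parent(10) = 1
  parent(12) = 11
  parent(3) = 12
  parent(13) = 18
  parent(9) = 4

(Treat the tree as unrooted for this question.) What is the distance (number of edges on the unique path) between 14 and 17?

3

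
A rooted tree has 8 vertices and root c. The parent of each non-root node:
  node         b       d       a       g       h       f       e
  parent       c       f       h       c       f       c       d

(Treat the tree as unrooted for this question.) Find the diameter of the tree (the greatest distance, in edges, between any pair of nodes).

4

A longest path is a – h – f – c – b, with 4 edges.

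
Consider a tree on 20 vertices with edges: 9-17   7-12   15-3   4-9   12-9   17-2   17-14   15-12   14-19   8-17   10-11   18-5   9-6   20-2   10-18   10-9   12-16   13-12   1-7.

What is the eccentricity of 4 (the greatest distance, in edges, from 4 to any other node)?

4

The node farthest from 4 is 5 (20, 19, 1, 3 also at distance 4), via 4–9–10–18–5 — 4 edges.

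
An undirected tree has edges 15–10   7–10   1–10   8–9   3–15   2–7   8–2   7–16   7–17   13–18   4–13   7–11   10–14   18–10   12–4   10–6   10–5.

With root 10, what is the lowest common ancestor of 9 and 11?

Ancestors of 9 (toward the root): 9, 8, 2, 7, 10.
Ancestors of 11: 11, 7, 10.
The deepest node appearing in both lists is 7.

7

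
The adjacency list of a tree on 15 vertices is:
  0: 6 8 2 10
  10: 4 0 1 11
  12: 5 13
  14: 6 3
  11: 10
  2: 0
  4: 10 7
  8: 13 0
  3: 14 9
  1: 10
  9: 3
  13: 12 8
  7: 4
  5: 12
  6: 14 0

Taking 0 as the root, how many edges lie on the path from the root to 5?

0 → 8 → 13 → 12 → 5 — 4 edges.

4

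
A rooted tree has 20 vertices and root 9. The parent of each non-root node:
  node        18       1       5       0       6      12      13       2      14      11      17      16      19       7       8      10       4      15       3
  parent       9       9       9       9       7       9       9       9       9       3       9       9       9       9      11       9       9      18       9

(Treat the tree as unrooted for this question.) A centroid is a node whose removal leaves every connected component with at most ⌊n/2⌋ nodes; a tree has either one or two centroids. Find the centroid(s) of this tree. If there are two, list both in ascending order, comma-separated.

Removing 9 splits the tree into components of sizes 3, 2, 2, 1, 1, 1, 1, 1, 1, 1, 1, 1, 1, 1, 1; the largest is 3 ≤ ⌊20/2⌋ = 10.
No neighbour of 9 does as well, so 9 is the unique centroid.

9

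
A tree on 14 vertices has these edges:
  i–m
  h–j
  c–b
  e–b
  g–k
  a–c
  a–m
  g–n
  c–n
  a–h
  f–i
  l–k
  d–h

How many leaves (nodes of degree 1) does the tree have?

5

The leaves are d, e, f, j, l.
That is 5 leaves.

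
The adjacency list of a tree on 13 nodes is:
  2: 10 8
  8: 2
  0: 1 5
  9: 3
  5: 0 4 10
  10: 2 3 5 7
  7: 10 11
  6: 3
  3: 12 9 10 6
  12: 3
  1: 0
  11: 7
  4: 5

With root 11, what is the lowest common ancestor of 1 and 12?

10

Path 1→root: 1 0 5 10 7 11; path 12→root: 12 3 10 7 11.
First common node: 10.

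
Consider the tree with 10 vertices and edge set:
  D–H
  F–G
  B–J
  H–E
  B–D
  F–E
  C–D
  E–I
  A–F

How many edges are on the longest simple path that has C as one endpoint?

Distances from C peak at 5, attained at A (G also at distance 5).
C-D-H-E-F-A

5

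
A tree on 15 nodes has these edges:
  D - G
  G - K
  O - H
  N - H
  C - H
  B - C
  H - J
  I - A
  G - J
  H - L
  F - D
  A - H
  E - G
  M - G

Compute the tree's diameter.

6

BFS from B reaches F last, at distance 6; BFS from F confirms no node is farther.
Path: B - C - H - J - G - D - F.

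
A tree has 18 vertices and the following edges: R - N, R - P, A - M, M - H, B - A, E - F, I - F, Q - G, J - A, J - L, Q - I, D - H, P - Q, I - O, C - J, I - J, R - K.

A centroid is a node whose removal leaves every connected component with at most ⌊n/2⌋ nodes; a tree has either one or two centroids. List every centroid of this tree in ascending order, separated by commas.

Removing I splits the tree into components of sizes 8, 6, 2, 1; the largest is 8 ≤ ⌊18/2⌋ = 9.
Every other node leaves some component of size > 9, so the centroid is unique.

I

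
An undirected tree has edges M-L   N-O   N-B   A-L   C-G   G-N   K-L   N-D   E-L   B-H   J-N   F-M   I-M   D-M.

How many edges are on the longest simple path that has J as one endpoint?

5

The node farthest from J is K (E, A also at distance 5), via J-N-D-M-L-K — 5 edges.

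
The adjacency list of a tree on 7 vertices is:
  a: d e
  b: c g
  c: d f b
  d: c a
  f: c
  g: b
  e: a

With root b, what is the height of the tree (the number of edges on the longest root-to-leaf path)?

4

e sits deepest: b–c–d–a–e — 4 edges from the root.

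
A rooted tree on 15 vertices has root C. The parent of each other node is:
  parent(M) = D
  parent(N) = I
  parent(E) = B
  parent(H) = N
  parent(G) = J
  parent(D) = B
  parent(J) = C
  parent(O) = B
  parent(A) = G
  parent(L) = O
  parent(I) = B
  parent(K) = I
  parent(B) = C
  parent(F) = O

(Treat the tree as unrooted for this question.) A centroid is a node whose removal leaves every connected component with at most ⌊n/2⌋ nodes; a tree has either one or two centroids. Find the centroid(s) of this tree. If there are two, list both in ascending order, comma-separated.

B

If B is removed the pieces have sizes 4, 4, 3, 2, 1, all ≤ ⌊15/2⌋ = 7.
No neighbour of B does as well, so B is the unique centroid.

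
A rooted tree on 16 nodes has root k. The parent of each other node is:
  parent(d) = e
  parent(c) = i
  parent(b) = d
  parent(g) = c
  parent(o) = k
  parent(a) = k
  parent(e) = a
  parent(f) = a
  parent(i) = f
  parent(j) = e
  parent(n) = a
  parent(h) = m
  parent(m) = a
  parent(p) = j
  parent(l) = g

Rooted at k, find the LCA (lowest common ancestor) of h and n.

a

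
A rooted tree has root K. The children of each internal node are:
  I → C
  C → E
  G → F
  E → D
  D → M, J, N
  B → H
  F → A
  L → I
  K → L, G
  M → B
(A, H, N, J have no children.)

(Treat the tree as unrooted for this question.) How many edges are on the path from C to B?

The path is C - E - D - M - B, which has 4 edges.

4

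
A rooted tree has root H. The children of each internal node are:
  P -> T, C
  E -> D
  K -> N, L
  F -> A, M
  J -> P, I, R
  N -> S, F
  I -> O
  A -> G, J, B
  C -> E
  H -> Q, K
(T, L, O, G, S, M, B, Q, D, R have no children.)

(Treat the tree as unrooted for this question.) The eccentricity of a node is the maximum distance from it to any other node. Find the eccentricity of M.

7

A farthest node from M is D.
The path M-F-A-J-P-C-E-D has 7 edges.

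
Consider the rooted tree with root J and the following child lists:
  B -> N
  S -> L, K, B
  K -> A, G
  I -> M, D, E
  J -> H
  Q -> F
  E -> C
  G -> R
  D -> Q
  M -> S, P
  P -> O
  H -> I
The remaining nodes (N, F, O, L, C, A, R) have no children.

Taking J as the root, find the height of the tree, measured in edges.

7

R sits deepest: J–H–I–M–S–K–G–R — 7 edges from the root.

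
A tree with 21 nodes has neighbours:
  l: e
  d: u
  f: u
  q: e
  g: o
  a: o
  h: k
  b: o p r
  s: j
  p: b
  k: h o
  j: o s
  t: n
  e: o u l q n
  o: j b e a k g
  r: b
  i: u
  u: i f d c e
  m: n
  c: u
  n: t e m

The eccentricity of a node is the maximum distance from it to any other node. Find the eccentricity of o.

The node farthest from o is m (i, c, d, t, f also at distance 3), via o–e–n–m — 3 edges.

3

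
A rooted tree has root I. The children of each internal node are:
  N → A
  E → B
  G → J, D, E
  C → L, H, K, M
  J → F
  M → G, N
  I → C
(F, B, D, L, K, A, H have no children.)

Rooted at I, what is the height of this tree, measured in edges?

F sits deepest: I-C-M-G-J-F — 5 edges from the root.

5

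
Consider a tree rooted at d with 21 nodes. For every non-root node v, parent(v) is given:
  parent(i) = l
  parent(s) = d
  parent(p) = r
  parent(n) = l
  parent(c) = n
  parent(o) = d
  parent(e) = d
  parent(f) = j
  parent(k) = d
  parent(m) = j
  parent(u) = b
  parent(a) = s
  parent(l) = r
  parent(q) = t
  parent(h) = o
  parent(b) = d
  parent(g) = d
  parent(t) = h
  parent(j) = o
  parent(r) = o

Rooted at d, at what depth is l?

3

d–o–r–l — 3 edges.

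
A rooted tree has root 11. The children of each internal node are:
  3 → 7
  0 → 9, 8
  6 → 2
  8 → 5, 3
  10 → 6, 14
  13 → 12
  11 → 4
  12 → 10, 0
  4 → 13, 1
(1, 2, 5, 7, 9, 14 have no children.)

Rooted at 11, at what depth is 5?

Climbing from 5 to the root: 5 – 8 – 0 – 12 – 13 – 4 – 11. That's 6 steps.

6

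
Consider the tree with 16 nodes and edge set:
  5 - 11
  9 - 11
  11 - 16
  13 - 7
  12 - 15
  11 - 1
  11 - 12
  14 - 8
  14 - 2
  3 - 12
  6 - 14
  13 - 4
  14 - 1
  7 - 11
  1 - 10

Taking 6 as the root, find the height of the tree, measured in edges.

The longest root-to-leaf path is 6–14–1–11–7–13–4 (6 edges).

6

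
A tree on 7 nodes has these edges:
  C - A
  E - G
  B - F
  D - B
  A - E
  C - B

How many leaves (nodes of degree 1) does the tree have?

3

The leaves are D, F, G.
That is 3 leaves.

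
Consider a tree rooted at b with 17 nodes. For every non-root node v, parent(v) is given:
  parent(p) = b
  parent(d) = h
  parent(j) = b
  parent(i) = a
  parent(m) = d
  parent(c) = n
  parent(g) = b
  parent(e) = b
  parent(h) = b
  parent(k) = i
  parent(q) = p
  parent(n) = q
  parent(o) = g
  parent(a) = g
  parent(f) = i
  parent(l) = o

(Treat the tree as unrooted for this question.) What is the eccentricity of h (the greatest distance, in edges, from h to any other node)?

The node farthest from h is k (c, f also at distance 5), via h–b–g–a–i–k — 5 edges.

5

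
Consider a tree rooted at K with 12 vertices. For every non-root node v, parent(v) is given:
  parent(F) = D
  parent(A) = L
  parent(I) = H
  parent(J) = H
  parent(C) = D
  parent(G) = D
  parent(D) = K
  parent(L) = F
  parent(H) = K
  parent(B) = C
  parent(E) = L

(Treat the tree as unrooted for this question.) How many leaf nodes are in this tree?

The leaves are A, B, E, G, I, J.
That is 6 leaves.

6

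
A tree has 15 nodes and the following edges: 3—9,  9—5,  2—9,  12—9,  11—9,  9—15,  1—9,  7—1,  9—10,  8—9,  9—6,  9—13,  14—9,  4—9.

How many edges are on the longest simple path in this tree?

3

A longest path is 7–1–9–11, with 3 edges.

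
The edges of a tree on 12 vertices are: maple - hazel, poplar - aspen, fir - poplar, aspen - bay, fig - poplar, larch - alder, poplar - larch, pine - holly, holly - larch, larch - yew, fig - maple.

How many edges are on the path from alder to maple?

alder - larch - poplar - fig - maple: 4 edges.

4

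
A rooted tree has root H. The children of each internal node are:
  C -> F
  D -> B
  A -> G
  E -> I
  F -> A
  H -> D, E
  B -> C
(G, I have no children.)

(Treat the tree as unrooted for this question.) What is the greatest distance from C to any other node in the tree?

5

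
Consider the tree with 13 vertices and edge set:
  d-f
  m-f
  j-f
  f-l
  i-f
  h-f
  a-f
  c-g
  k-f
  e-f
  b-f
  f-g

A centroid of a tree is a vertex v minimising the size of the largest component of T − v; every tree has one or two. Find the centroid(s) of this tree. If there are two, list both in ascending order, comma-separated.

f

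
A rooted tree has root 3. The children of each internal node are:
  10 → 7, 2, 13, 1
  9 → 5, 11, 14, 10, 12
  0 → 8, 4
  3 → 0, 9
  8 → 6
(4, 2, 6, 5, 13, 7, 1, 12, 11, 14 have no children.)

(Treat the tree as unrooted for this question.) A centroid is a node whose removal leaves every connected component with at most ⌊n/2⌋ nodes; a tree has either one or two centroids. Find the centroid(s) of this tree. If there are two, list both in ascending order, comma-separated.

9

Removing 9 splits the tree into components of sizes 5, 5, 1, 1, 1, 1; the largest is 5 ≤ ⌊15/2⌋ = 7.
No neighbour of 9 does as well, so 9 is the unique centroid.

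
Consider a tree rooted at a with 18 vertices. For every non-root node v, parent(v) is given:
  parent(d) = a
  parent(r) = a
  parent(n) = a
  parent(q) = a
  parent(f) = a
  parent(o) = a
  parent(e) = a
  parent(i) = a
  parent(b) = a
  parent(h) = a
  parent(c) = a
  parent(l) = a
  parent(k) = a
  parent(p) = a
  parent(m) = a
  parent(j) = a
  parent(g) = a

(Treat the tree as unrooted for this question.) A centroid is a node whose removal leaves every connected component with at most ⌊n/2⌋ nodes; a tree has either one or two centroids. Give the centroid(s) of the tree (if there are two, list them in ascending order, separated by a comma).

a

If a is removed the pieces have sizes 1, 1, 1, 1, 1, 1, 1, 1, 1, 1, 1, 1, 1, 1, 1, 1, 1, all ≤ ⌊18/2⌋ = 9.
Every other node leaves some component of size > 9, so the centroid is unique.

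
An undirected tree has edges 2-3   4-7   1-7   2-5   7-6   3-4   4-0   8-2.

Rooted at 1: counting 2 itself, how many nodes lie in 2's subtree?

3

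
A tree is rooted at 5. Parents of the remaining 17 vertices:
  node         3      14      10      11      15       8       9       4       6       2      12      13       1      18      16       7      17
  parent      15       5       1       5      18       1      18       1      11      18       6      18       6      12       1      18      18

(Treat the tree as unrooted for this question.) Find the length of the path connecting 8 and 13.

5

Walking from 8: 8 – 1 – 6 – 12 – 18 – 13. Length 5.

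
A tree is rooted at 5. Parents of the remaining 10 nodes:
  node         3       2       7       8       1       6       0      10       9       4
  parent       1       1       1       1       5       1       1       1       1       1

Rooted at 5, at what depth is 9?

5–1–9 — 2 edges.

2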